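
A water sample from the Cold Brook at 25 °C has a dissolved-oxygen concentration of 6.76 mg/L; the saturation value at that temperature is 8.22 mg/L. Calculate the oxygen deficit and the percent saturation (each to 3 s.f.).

D ≈ 1.46 mg/L; 82.2 % saturation

D = C_s − C = 8.22 − 6.76 = 1.46 mg/L.
% saturation = 6.76/8.22 × 100 = 82.2 %.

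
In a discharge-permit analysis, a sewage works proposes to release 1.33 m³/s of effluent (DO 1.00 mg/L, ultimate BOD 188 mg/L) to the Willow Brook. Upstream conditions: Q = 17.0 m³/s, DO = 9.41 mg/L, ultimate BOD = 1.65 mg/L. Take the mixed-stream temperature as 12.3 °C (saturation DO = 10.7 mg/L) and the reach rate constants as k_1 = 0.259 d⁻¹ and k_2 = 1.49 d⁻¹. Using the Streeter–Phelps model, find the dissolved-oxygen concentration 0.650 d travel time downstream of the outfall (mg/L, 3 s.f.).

DO ≈ 8.49 mg/L

Mixed DO = (17.0×9.41 + 1.33×1.00)/(17.0+1.33) = 161.3/18.33 = 8.800 mg/L.
Mixed L₀ = (17.0×1.65 + 1.33×188)/(18.33) = 278.1/18.33 = 15.17 mg/L.
Initial deficit D₀ = C_s − DO₀ = 10.7 − 8.800 = 1.900 mg/L.
D(0.650) = [0.259×15.17/(1.49−0.259)](e^(−0.259×0.650) − e^(−1.49×0.650)) + 1.900 e^(−1.49×0.650)
= 3.192 × (0.8451 − 0.3797) + 1.900 × 0.3797 = 2.207 mg/L.
DO = 10.7 − 2.207 = 8.493 mg/L.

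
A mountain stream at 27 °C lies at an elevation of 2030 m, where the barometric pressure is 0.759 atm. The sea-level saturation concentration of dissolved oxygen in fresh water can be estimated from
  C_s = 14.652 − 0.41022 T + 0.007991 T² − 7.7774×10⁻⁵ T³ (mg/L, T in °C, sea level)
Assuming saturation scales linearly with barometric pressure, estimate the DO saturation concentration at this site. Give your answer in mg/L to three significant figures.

At sea level: C_s = 14.652 − 0.41022×27 + 0.007991×27² − 7.7774×10⁻⁵×27³ = 7.871 mg/L.
Pressure correction: C_s' = 7.871 × 0.759 = 5.974 mg/L.

C_s ≈ 5.97 mg/L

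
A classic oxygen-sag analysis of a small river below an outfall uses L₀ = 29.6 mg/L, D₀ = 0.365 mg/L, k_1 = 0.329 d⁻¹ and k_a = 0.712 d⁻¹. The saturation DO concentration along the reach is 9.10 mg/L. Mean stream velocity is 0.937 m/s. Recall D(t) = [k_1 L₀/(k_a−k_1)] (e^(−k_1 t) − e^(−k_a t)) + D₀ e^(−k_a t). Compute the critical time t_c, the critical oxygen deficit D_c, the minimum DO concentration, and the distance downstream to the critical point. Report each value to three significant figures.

t_c ≈ 1.98 d; D_c ≈ 7.13 mg/L; min DO ≈ 1.97 mg/L; x_c ≈ 160 km

t_c = [1/(k_a−k_1)] ln[(k_a/k_1)(1 − D₀(k_a−k_1)/(k_1 L₀))]
= [1/(0.712−0.329)] ln[(0.712/0.329)(1 − 0.365×0.3830/(0.329×29.6))]
= (1/0.3830) ln[2.164 × 0.9856] = 2.611 × ln(2.133) = 2.611 × 0.7576 = 1.978 d.
L(t_c) = L₀ e^(−k_1 t_c) = 29.6 × 0.5217 = 15.44 mg/L, and at the critical point k_a D_c = k_1 L, so D_c = (0.329/0.712) × 15.44 = 7.135 mg/L.
Minimum DO = C_s − D_c = 9.10 − 7.135 = 1.965 mg/L.
x_c = v t_c = 0.937 m/s × 1.978 d × 86400 s/d = 160100 m ≈ 160 km.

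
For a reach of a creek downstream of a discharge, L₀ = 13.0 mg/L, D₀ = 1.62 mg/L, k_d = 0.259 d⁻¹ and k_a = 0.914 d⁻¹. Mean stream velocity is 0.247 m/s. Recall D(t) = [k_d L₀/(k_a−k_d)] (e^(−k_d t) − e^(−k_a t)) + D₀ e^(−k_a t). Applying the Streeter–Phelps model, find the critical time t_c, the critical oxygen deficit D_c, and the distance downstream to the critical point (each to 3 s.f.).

With k_a/k_d = 3.529 and 1 − D₀(k_a−k_d)/(k_d L₀) = 0.6849,
t_c = ln(3.529 × 0.6849) / (0.914 − 0.259) = ln(2.417) / 0.6550 = 0.8825/0.6550 = 1.347 d.
D_c = (k_d/k_a) L₀ e^(−k_d t_c) = (0.259/0.914) × 13.0 × e^(−0.259×1.347) = 0.2834 × 13.0 × 0.7054 = 2.599 mg/L.
x_c = v t_c = 0.247 m/s × 1.347 d × 86400 s/d = 28750 m ≈ 28.8 km.

t_c ≈ 1.35 d; D_c ≈ 2.60 mg/L; x_c ≈ 28.8 km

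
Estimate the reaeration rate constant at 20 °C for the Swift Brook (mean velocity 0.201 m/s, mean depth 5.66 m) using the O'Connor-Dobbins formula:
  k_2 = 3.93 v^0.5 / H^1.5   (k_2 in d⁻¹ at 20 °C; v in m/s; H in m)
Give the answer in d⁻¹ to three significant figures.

k_2 = 3.93 × 0.201^0.5 / 5.66^1.5 = 3.93 × 0.4483 / 13.47 = 0.1308 d⁻¹.

k_2 ≈ 0.131 d⁻¹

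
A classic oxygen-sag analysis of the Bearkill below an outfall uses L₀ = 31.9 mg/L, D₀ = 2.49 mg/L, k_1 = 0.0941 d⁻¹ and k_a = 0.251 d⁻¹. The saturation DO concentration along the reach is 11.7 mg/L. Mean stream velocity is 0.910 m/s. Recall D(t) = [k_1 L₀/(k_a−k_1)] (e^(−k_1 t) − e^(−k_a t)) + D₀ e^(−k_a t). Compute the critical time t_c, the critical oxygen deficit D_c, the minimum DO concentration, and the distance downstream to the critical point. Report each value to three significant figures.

t_c = [1/(k_a−k_1)] ln[(k_a/k_1)(1 − D₀(k_a−k_1)/(k_1 L₀))]
= [1/(0.251−0.0941)] ln[(0.251/0.0941)(1 − 2.49×0.1569/(0.0941×31.9))]
= (1/0.1569) ln[2.667 × 0.8699] = 6.373 × ln(2.320) = 6.373 × 0.8417 = 5.364 d.
L(t_c) = L₀ e^(−k_1 t_c) = 31.9 × 0.6036 = 19.26 mg/L, and at the critical point k_a D_c = k_1 L, so D_c = (0.0941/0.251) × 19.26 = 7.219 mg/L.
Minimum DO = C_s − D_c = 11.7 − 7.219 = 4.481 mg/L.
x_c = v t_c = 0.910 m/s × 5.364 d × 86400 s/d = 421800 m ≈ 422 km.

t_c ≈ 5.36 d; D_c ≈ 7.22 mg/L; min DO ≈ 4.48 mg/L; x_c ≈ 422 km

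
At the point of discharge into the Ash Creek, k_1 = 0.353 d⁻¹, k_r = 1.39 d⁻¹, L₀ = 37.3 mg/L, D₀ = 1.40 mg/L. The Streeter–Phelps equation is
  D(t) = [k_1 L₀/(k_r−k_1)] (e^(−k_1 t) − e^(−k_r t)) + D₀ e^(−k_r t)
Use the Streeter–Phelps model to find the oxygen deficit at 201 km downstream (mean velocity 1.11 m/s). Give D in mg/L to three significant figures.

D ≈ 5.45 mg/L

Travel time t = x/v = 201 km / (1.11 m/s) = 201000 m / 1.11 m/s = 181100 s = 2.096 d.
k_1 L₀/(k_r−k_1) = 0.353×37.3/(1.39−0.353) = 13.17/1.037 = 12.70 mg/L.
e^(−k_1 t) = e^(−0.353×2.096) = 0.4772; e^(−k_r t) = e^(−1.39×2.096) = 0.05430.
D = 12.70 × (0.4772 − 0.05430) + 1.40 × 0.05430 = 5.370 + 0.07602 = 5.446 mg/L.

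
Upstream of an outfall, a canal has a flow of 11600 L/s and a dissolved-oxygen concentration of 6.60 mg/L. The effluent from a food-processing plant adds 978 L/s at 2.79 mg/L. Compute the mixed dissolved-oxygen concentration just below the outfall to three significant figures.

Flow-weighted mixing: C = (Q_r C_r + Q_w C_w)/(Q_r + Q_w)
= (11600×6.60 + 978×2.79)/(11600 + 978) = 79290/12580 = 6.304 mg/L.

6.30 mg/L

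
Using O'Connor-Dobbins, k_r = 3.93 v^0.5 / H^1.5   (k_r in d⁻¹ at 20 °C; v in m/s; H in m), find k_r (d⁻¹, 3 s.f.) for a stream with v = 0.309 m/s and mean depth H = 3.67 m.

k_r = 3.93 × 0.309^0.5 / 3.67^1.5 = 3.93 × 0.5559 / 7.031 = 0.3107 d⁻¹.

k_r ≈ 0.311 d⁻¹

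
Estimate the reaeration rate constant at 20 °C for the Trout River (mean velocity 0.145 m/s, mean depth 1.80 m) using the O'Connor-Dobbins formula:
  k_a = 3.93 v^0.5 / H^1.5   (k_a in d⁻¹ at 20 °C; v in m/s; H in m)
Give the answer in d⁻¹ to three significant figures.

k_a ≈ 0.620 d⁻¹

k_a = 3.93 × 0.145^0.5 / 1.80^1.5 = 3.93 × 0.3808 / 2.415 = 0.6197 d⁻¹.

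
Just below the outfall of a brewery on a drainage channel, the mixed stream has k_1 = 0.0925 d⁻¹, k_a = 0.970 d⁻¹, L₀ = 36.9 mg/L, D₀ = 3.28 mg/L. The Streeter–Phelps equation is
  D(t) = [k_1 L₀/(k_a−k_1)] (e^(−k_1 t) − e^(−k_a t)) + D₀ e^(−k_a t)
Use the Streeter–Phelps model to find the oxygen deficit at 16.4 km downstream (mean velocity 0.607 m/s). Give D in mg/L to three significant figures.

D ≈ 3.33 mg/L

Travel time t = x/v = 16.4 km / (0.607 m/s) = 16400 m / 0.607 m/s = 27020 s = 0.3127 d.
k_1 L₀/(k_a−k_1) = 0.0925×36.9/(0.970−0.0925) = 3.413/0.8775 = 3.890 mg/L.
e^(−k_1 t) = e^(−0.0925×0.3127) = 0.9715; e^(−k_a t) = e^(−0.970×0.3127) = 0.7384.
D = 3.890 × (0.9715 − 0.7384) + 3.28 × 0.7384 = 0.9068 + 2.422 = 3.329 mg/L.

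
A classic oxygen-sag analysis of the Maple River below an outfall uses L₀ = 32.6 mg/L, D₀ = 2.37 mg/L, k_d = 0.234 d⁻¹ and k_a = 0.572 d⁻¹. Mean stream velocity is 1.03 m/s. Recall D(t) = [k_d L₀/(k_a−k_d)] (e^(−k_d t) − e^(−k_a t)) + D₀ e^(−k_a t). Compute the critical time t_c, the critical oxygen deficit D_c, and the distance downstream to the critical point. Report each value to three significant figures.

t_c ≈ 2.32 d; D_c ≈ 7.76 mg/L; x_c ≈ 206 km

With k_a/k_d = 2.444 and 1 − D₀(k_a−k_d)/(k_d L₀) = 0.8950,
t_c = ln(2.444 × 0.8950) / (0.572 − 0.234) = ln(2.188) / 0.3380 = 0.7829/0.3380 = 2.316 d.
L(t_c) = L₀ e^(−k_d t_c) = 32.6 × 0.5816 = 18.96 mg/L, and at the critical point k_a D_c = k_d L, so D_c = (0.234/0.572) × 18.96 = 7.756 mg/L.
x_c = v t_c = 1.03 m/s × 2.316 d × 86400 s/d = 206100 m ≈ 206 km.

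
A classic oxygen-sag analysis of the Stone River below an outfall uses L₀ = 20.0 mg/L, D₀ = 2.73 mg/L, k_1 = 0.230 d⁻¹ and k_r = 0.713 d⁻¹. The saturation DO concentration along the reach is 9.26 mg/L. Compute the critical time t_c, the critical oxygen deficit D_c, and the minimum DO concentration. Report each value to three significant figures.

t_c = [1/(k_r−k_1)] ln[(k_r/k_1)(1 − D₀(k_r−k_1)/(k_1 L₀))]
= [1/(0.713−0.230)] ln[(0.713/0.230)(1 − 2.73×0.4830/(0.230×20.0))]
= (1/0.4830) ln[3.100 × 0.7134] = 2.070 × ln(2.211) = 2.070 × 0.7936 = 1.643 d.
D_c = (k_1/k_r) L₀ e^(−k_1 t_c) = (0.230/0.713) × 20.0 × e^(−0.230×1.643) = 0.3226 × 20.0 × 0.6853 = 4.421 mg/L.
Minimum DO = C_s − D_c = 9.26 − 4.421 = 4.839 mg/L.

t_c ≈ 1.64 d; D_c ≈ 4.42 mg/L; min DO ≈ 4.84 mg/L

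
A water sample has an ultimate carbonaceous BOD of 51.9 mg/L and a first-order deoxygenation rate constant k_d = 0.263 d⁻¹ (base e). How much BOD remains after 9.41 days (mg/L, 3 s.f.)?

L ≈ 4.37 mg/L

L_t = L₀ e^(−k_d t) = 51.9 × e^(−0.263×9.41) = 51.9 × 0.08418 = 4.369 mg/L.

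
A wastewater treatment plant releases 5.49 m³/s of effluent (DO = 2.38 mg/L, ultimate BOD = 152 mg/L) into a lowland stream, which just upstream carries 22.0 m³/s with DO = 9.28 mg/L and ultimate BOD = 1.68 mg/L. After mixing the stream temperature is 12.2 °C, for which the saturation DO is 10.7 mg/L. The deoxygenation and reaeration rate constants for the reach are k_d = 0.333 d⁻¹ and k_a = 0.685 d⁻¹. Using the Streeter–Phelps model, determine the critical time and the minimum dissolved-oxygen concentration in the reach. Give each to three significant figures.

t_c ≈ 1.77 d; minimum DO ≈ 2.15 mg/L

Mixed DO = (22.0×9.28 + 5.49×2.38)/(22.0+5.49) = 217.2/27.49 = 7.902 mg/L.
Mixed L₀ = (22.0×1.68 + 5.49×152)/(27.49) = 871.4/27.49 = 31.70 mg/L.
Initial deficit D₀ = C_s − DO₀ = 10.7 − 7.902 = 2.798 mg/L.
t_c = (1/0.3520) ln[(0.685/0.333)(1 − 2.798×0.3520/(0.333×31.70))] = 2.841 × ln(1.865) = 1.771 d.
D_c = (0.333/0.685) × 31.70 × e^(−0.333×1.771) = 0.4861 × 31.70 × 0.5545 = 8.545 mg/L.
Minimum DO = 10.7 − 8.545 = 2.155 mg/L.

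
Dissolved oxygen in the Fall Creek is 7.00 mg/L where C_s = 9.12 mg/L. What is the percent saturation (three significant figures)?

% saturation = C/C_s × 100 = 7.00/9.12 × 100 = 76.8 %.

76.8 % saturation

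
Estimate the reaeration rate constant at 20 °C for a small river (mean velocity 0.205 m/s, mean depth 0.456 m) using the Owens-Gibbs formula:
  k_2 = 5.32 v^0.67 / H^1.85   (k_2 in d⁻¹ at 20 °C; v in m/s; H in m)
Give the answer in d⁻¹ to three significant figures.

k_2 = 5.32 × 0.205^0.67 / 0.456^1.85 = 5.32 × 0.3458 / 0.2339 = 7.865 d⁻¹.

k_2 ≈ 7.87 d⁻¹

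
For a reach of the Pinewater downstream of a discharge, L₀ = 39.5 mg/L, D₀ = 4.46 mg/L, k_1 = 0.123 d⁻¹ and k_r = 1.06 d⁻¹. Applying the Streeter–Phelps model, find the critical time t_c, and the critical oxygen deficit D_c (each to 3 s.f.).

At the critical point dD/dt = 0, so k_1 L₀ e^(−k_1 t) = k_r D. Substituting D(t) from the Streeter–Phelps equation and solving for t gives
t_c = ln[(k_r/k_1)(1 − D₀(k_r−k_1)/(k_1 L₀))] / (k_r−k_1).
Here k_r−k_1 = 0.9370 d⁻¹ and 1 − D₀(k_r−k_1)/(k_1 L₀) = 1 − 4.46×0.9370/(0.123×39.5) = 0.1399, so
t_c = ln(8.618 × 0.1399) / 0.9370 = 0.1867 / 0.9370 = 0.1992 d.
D_c = (k_1/k_r) L₀ e^(−k_1 t_c) = (0.123/1.06) × 39.5 × e^(−0.123×0.1992) = 0.1160 × 39.5 × 0.9758 = 4.473 mg/L.

t_c ≈ 0.199 d; D_c ≈ 4.47 mg/L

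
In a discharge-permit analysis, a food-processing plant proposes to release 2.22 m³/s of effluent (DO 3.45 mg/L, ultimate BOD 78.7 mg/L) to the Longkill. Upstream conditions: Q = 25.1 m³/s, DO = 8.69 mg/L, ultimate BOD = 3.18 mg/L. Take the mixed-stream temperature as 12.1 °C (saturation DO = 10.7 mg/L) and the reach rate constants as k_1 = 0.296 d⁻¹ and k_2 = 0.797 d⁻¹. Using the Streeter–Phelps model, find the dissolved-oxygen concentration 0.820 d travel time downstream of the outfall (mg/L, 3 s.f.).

Mixed DO = (25.1×8.69 + 2.22×3.45)/(25.1+2.22) = 225.8/27.32 = 8.264 mg/L.
Mixed L₀ = (25.1×3.18 + 2.22×78.7)/(27.32) = 254.5/27.32 = 9.317 mg/L.
Initial deficit D₀ = C_s − DO₀ = 10.7 − 8.264 = 2.436 mg/L.
D(0.820) = [0.296×9.317/(0.797−0.296)](e^(−0.296×0.820) − e^(−0.797×0.820)) + 2.436 e^(−0.797×0.820)
= 5.504 × (0.7845 − 0.5202) + 2.436 × 0.5202 = 2.722 mg/L.
DO = 10.7 − 2.722 = 7.978 mg/L.

DO ≈ 7.98 mg/L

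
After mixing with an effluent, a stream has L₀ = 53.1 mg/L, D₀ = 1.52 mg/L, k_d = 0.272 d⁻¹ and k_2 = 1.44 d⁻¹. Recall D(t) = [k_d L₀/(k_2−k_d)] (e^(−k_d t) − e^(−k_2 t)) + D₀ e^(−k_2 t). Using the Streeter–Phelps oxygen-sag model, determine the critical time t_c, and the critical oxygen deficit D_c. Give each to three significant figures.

At the critical point dD/dt = 0, so k_d L₀ e^(−k_d t) = k_2 D. Substituting D(t) from the Streeter–Phelps equation and solving for t gives
t_c = ln[(k_2/k_d)(1 − D₀(k_2−k_d)/(k_d L₀))] / (k_2−k_d).
Here k_2−k_d = 1.168 d⁻¹ and 1 − D₀(k_2−k_d)/(k_d L₀) = 1 − 1.52×1.168/(0.272×53.1) = 0.8771, so
t_c = ln(5.294 × 0.8771) / 1.168 = 1.535 / 1.168 = 1.315 d.
L(t_c) = L₀ e^(−k_d t_c) = 53.1 × 0.6994 = 37.14 mg/L, and at the critical point k_2 D_c = k_d L, so D_c = (0.272/1.44) × 37.14 = 7.015 mg/L.

t_c ≈ 1.31 d; D_c ≈ 7.01 mg/L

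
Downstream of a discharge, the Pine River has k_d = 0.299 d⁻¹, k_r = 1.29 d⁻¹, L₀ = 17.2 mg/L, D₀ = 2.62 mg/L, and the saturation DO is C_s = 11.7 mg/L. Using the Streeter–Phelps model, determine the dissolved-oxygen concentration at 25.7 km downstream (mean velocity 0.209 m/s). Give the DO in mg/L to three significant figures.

DO ≈ 8.72 mg/L

Travel time t = x/v = 25.7 km / (0.209 m/s) = 25700 m / 0.209 m/s = 123000 s = 1.423 d.
k_d L₀/(k_r−k_d) = 0.299×17.2/(1.29−0.299) = 5.143/0.9910 = 5.190 mg/L.
e^(−k_d t) = e^(−0.299×1.423) = 0.6534; e^(−k_r t) = e^(−1.29×1.423) = 0.1595.
D = 5.190 × (0.6534 − 0.1595) + 2.62 × 0.1595 = 2.563 + 0.4178 = 2.981 mg/L.
DO = C_s − D = 11.7 − 2.981 = 8.719 mg/L.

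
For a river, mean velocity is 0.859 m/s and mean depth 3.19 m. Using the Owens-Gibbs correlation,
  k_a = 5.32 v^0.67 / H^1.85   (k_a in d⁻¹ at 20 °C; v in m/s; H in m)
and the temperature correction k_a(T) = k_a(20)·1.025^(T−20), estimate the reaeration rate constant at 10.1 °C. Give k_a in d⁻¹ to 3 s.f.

k_a(20) = 5.32 × 0.859^0.67 / 3.19^1.85 = 5.32 × 0.9032 / 8.551 = 0.5619 d⁻¹.
k_a(10.1) = 0.5619 × 1.025^(10.1−20) = 0.5619 × 0.7831 = 0.4401 d⁻¹.

k_a ≈ 0.440 d⁻¹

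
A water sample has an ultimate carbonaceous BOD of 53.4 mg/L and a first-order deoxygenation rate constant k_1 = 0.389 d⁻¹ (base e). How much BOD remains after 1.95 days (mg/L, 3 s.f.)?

L_t = L₀ e^(−k_1 t) = 53.4 × e^(−0.389×1.95) = 53.4 × 0.4683 = 25.01 mg/L.

L ≈ 25.0 mg/L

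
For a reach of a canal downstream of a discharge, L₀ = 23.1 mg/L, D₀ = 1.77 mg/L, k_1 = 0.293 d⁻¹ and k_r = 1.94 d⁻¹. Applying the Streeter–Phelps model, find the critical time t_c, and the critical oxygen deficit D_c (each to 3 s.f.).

t_c ≈ 0.806 d; D_c ≈ 2.76 mg/L

t_c = [1/(k_r−k_1)] ln[(k_r/k_1)(1 − D₀(k_r−k_1)/(k_1 L₀))]
= [1/(1.94−0.293)] ln[(1.94/0.293)(1 − 1.77×1.647/(0.293×23.1))]
= (1/1.647) ln[6.621 × 0.5693] = 0.6072 × ln(3.769) = 0.6072 × 1.327 = 0.8056 d.
D_c = (k_1/k_r) L₀ e^(−k_1 t_c) = (0.293/1.94) × 23.1 × e^(−0.293×0.8056) = 0.1510 × 23.1 × 0.7897 = 2.755 mg/L.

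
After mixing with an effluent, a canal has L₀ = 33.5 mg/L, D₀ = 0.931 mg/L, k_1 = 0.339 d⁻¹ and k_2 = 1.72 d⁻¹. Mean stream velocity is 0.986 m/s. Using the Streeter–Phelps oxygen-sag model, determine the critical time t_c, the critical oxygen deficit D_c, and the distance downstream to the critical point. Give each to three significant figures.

t_c ≈ 1.09 d; D_c ≈ 4.56 mg/L; x_c ≈ 92.8 km

At the critical point dD/dt = 0, so k_1 L₀ e^(−k_1 t) = k_2 D. Substituting D(t) from the Streeter–Phelps equation and solving for t gives
t_c = ln[(k_2/k_1)(1 − D₀(k_2−k_1)/(k_1 L₀))] / (k_2−k_1).
Here k_2−k_1 = 1.381 d⁻¹ and 1 − D₀(k_2−k_1)/(k_1 L₀) = 1 − 0.931×1.381/(0.339×33.5) = 0.8868, so
t_c = ln(5.074 × 0.8868) / 1.381 = 1.504 / 1.381 = 1.089 d.
L(t_c) = L₀ e^(−k_1 t_c) = 33.5 × 0.6913 = 23.16 mg/L, and at the critical point k_2 D_c = k_1 L, so D_c = (0.339/1.72) × 23.16 = 4.564 mg/L.
x_c = v t_c = 0.986 m/s × 1.089 d × 86400 s/d = 92770 m ≈ 92.8 km.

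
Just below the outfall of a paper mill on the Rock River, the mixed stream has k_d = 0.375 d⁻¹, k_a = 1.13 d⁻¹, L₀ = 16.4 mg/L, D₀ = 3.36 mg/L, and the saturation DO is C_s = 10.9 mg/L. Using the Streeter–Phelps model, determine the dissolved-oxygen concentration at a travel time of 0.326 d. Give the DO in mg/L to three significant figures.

DO ≈ 7.00 mg/L

k_d L₀/(k_a−k_d) = 0.375×16.4/(1.13−0.375) = 6.150/0.7550 = 8.146 mg/L.
e^(−k_d t) = e^(−0.375×0.3260) = 0.8849; e^(−k_a t) = e^(−1.13×0.3260) = 0.6919.
D = 8.146 × (0.8849 − 0.6919) + 3.36 × 0.6919 = 1.573 + 2.325 = 3.897 mg/L.
DO = C_s − D = 10.9 − 3.897 = 7.003 mg/L.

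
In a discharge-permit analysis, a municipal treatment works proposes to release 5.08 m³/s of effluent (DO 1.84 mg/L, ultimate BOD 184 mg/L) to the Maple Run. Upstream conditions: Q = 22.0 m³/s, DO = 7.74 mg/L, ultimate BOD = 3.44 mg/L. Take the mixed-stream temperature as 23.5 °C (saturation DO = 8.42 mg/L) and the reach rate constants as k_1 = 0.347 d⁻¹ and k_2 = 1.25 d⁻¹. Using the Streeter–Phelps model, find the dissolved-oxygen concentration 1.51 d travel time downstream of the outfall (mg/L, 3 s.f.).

DO ≈ 1.83 mg/L

Mixed DO = (22.0×7.74 + 5.08×1.84)/(22.0+5.08) = 179.6/27.08 = 6.633 mg/L.
Mixed L₀ = (22.0×3.44 + 5.08×184)/(27.08) = 1010/27.08 = 37.31 mg/L.
Initial deficit D₀ = C_s − DO₀ = 8.42 − 6.633 = 1.787 mg/L.
D(1.51) = [0.347×37.31/(1.25−0.347)](e^(−0.347×1.51) − e^(−1.25×1.51)) + 1.787 e^(−1.25×1.51)
= 14.34 × (0.5922 − 0.1514) + 1.787 × 0.1514 = 6.590 mg/L.
DO = 8.42 − 6.590 = 1.830 mg/L.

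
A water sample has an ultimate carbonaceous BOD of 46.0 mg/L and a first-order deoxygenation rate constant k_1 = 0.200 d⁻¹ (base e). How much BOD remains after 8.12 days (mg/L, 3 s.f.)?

L ≈ 9.07 mg/L

L_t = L₀ e^(−k_1 t) = 46.0 × e^(−0.200×8.12) = 46.0 × 0.1971 = 9.067 mg/L.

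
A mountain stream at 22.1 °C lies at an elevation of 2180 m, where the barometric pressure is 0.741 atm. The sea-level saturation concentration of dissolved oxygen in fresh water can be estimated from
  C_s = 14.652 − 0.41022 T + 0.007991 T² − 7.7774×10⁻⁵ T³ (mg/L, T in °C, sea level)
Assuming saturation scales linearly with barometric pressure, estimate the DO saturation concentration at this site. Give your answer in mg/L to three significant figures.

C_s ≈ 6.41 mg/L

At sea level: C_s = 14.652 − 0.41022×22.1 + 0.007991×22.1² − 7.7774×10⁻⁵×22.1³ = 8.650 mg/L.
Pressure correction: C_s' = 8.650 × 0.741 = 6.409 mg/L.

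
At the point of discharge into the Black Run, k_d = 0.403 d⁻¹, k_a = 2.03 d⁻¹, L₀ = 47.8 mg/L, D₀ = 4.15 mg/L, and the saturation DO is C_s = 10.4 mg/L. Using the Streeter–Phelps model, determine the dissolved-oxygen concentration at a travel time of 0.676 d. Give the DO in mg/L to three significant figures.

k_d L₀/(k_a−k_d) = 0.403×47.8/(2.03−0.403) = 19.26/1.627 = 11.84 mg/L.
e^(−k_d t) = e^(−0.403×0.6760) = 0.7615; e^(−k_a t) = e^(−2.03×0.6760) = 0.2535.
D = 11.84 × (0.7615 − 0.2535) + 4.15 × 0.2535 = 6.015 + 1.052 = 7.067 mg/L.
DO = C_s − D = 10.4 − 7.067 = 3.333 mg/L.

DO ≈ 3.33 mg/L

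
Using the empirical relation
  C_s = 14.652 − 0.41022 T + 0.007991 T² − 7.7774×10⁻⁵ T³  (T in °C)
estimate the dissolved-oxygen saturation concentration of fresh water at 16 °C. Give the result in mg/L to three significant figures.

C_s = 14.652 − 0.41022×16 + 0.007991×16² − 7.7774×10⁻⁵×16³ = 9.816 mg/L.

C_s ≈ 9.82 mg/L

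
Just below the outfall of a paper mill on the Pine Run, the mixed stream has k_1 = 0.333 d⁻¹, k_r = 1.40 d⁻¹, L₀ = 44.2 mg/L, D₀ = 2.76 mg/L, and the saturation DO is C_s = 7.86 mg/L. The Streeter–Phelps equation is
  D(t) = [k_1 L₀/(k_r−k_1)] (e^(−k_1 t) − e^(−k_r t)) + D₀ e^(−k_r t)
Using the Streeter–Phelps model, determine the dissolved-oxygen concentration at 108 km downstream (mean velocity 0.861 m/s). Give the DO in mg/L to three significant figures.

DO ≈ 0.799 mg/L

Travel time t = x/v = 108 km / (0.861 m/s) = 108000 m / 0.861 m/s = 125400 s = 1.452 d.
k_1 L₀/(k_r−k_1) = 0.333×44.2/(1.40−0.333) = 14.72/1.067 = 13.79 mg/L.
e^(−k_1 t) = e^(−0.333×1.452) = 0.6167; e^(−k_r t) = e^(−1.40×1.452) = 0.1310.
D = 13.79 × (0.6167 − 0.1310) + 2.76 × 0.1310 = 6.699 + 0.3616 = 7.061 mg/L.
DO = C_s − D = 7.86 − 7.061 = 0.7992 mg/L.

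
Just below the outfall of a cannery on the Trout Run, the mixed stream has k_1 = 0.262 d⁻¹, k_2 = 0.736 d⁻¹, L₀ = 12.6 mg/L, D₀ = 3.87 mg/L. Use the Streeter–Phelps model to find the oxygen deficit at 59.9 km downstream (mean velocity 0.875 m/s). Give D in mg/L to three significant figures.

D ≈ 3.93 mg/L

Travel time t = x/v = 59.9 km / (0.875 m/s) = 59900 m / 0.875 m/s = 68460 s = 0.7923 d.
k_1 L₀/(k_2−k_1) = 0.262×12.6/(0.736−0.262) = 3.301/0.4740 = 6.965 mg/L.
e^(−k_1 t) = e^(−0.262×0.7923) = 0.8125; e^(−k_2 t) = e^(−0.736×0.7923) = 0.5581.
D = 6.965 × (0.8125 − 0.5581) + 3.87 × 0.5581 = 1.772 + 2.160 = 3.932 mg/L.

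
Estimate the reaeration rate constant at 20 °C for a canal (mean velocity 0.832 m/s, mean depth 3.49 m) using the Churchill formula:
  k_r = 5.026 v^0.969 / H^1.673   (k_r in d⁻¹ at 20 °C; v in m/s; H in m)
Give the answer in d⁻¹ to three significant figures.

k_r = 5.026 × 0.832^0.969 / 3.49^1.673 = 5.026 × 0.8368 / 8.094 = 0.5196 d⁻¹.

k_r ≈ 0.520 d⁻¹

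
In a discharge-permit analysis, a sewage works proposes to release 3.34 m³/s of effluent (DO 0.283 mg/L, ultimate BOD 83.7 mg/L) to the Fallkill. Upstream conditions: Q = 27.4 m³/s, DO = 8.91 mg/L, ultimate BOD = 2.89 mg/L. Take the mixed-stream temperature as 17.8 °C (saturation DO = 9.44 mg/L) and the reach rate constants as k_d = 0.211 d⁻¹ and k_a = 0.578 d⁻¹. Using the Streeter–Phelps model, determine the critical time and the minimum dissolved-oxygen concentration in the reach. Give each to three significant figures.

Mixed DO = (27.4×8.91 + 3.34×0.283)/(27.4+3.34) = 245.1/30.74 = 7.973 mg/L.
Mixed L₀ = (27.4×2.89 + 3.34×83.7)/(30.74) = 358.7/30.74 = 11.67 mg/L.
Initial deficit D₀ = C_s − DO₀ = 9.44 − 7.973 = 1.467 mg/L.
t_c = (1/0.3670) ln[(0.578/0.211)(1 − 1.467×0.3670/(0.211×11.67))] = 2.725 × ln(2.140) = 2.073 d.
D_c = (0.211/0.578) × 11.67 × e^(−0.211×2.073) = 0.3651 × 11.67 × 0.6457 = 2.751 mg/L.
Minimum DO = 9.44 − 2.751 = 6.689 mg/L.

t_c ≈ 2.07 d; minimum DO ≈ 6.69 mg/L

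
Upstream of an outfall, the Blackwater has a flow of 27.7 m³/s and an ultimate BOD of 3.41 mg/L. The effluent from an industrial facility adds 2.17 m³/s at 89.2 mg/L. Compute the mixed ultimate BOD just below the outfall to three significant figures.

Flow-weighted mixing: C = (Q_r C_r + Q_w C_w)/(Q_r + Q_w)
= (27.7×3.41 + 2.17×89.2)/(27.7 + 2.17) = 288.0/29.87 = 9.642 mg/L.

9.64 mg/L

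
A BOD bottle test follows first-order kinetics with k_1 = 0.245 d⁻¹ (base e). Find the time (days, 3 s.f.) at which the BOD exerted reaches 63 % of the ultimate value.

t ≈ 4.06 d

y/L₀ = 1 − e^(−k_1 t) = 0.63 ⇒ e^(−k_1 t) = 0.370
t = −ln(0.370) / 0.245 = 0.9943 / 0.245 = 4.058 d.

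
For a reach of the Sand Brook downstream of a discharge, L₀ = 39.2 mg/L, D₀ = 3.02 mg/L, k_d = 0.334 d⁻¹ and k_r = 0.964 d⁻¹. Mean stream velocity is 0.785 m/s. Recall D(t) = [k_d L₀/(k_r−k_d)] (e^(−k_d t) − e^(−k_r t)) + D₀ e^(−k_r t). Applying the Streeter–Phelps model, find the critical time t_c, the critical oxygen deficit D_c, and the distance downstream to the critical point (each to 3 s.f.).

With k_r/k_d = 2.886 and 1 − D₀(k_r−k_d)/(k_d L₀) = 0.8547,
t_c = ln(2.886 × 0.8547) / (0.964 − 0.334) = ln(2.467) / 0.6300 = 0.9029/0.6300 = 1.433 d.
D_c = (k_d/k_r) L₀ e^(−k_d t_c) = (0.334/0.964) × 39.2 × e^(−0.334×1.433) = 0.3465 × 39.2 × 0.6196 = 8.415 mg/L.
x_c = v t_c = 0.785 m/s × 1.433 d × 86400 s/d = 97210 m ≈ 97.2 km.

t_c ≈ 1.43 d; D_c ≈ 8.42 mg/L; x_c ≈ 97.2 km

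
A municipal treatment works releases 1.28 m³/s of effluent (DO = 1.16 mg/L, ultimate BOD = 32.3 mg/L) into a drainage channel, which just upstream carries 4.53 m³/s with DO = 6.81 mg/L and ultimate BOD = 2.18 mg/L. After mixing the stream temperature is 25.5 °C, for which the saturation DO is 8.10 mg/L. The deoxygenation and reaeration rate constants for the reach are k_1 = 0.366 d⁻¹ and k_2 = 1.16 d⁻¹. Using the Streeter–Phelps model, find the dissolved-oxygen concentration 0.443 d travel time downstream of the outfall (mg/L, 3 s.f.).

DO ≈ 5.56 mg/L

Mixed DO = (4.53×6.81 + 1.28×1.16)/(4.53+1.28) = 32.33/5.810 = 5.565 mg/L.
Mixed L₀ = (4.53×2.18 + 1.28×32.3)/(5.810) = 51.22/5.810 = 8.816 mg/L.
Initial deficit D₀ = C_s − DO₀ = 8.10 − 5.565 = 2.535 mg/L.
D(0.443) = [0.366×8.816/(1.16−0.366)](e^(−0.366×0.443) − e^(−1.16×0.443)) + 2.535 e^(−1.16×0.443)
= 4.064 × (0.8503 − 0.5982) + 2.535 × 0.5982 = 2.541 mg/L.
DO = 8.10 − 2.541 = 5.559 mg/L.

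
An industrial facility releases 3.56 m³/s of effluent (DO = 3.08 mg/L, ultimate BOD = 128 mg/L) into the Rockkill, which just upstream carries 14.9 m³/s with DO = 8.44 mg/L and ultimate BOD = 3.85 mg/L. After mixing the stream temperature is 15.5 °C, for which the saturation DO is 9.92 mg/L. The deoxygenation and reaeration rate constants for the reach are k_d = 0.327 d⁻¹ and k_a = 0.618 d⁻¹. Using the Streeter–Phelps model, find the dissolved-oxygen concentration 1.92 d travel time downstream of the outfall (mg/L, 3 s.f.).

DO ≈ 2.02 mg/L

Mixed DO = (14.9×8.44 + 3.56×3.08)/(14.9+3.56) = 136.7/18.46 = 7.406 mg/L.
Mixed L₀ = (14.9×3.85 + 3.56×128)/(18.46) = 513.0/18.46 = 27.79 mg/L.
Initial deficit D₀ = C_s − DO₀ = 9.92 − 7.406 = 2.514 mg/L.
D(1.92) = [0.327×27.79/(0.618−0.327)](e^(−0.327×1.92) − e^(−0.618×1.92)) + 2.514 e^(−0.618×1.92)
= 31.23 × (0.5337 − 0.3053) + 2.514 × 0.3053 = 7.903 mg/L.
DO = 9.92 − 7.903 = 2.017 mg/L.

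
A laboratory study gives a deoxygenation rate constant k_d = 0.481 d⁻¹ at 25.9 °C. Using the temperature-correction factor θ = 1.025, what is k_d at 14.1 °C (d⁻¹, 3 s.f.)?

k_d ≈ 0.359 d⁻¹

k_d(T₂) = k_d(T₁) · θ^(T₂−T₁) = 0.481 × 1.025^(14.1−25.9)
= 0.481 × 1.025^-11.8 = 0.481 × 0.7472 = 0.3594 d⁻¹.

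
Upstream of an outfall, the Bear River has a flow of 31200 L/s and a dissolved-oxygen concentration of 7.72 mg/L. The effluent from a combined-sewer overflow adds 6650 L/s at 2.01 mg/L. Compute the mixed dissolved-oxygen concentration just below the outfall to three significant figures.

6.72 mg/L

Flow-weighted mixing: C = (Q_r C_r + Q_w C_w)/(Q_r + Q_w)
= (31200×7.72 + 6650×2.01)/(31200 + 6650) = 254200/37850 = 6.717 mg/L.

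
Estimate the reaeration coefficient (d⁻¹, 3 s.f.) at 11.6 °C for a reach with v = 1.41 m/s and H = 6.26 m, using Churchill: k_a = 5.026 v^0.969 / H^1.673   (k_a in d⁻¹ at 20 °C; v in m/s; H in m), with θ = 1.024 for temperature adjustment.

k_a(20) = 5.026 × 1.41^0.969 / 6.26^1.673 = 5.026 × 1.395 / 21.51 = 0.3259 d⁻¹.
k_a(11.6) = 0.3259 × 1.024^(11.6−20) = 0.3259 × 0.8194 = 0.2671 d⁻¹.

k_a ≈ 0.267 d⁻¹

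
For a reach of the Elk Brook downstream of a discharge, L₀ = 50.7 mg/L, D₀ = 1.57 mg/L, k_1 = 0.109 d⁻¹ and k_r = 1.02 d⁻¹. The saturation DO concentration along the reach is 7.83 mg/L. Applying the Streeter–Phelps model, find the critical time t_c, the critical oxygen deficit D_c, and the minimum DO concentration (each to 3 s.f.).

With k_r/k_1 = 9.358 and 1 − D₀(k_r−k_1)/(k_1 L₀) = 0.7412,
t_c = ln(9.358 × 0.7412) / (1.02 − 0.109) = ln(6.936) / 0.9110 = 1.937/0.9110 = 2.126 d.
L(t_c) = L₀ e^(−k_1 t_c) = 50.7 × 0.7932 = 40.21 mg/L, and at the critical point k_r D_c = k_1 L, so D_c = (0.109/1.02) × 40.21 = 4.297 mg/L.
Minimum DO = C_s − D_c = 7.83 − 4.297 = 3.533 mg/L.

t_c ≈ 2.13 d; D_c ≈ 4.30 mg/L; min DO ≈ 3.53 mg/L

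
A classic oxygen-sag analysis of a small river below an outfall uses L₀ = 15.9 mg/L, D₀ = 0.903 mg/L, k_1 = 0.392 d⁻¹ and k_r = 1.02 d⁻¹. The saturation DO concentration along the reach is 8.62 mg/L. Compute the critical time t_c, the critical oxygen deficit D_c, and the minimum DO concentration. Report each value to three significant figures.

With k_r/k_1 = 2.602 and 1 − D₀(k_r−k_1)/(k_1 L₀) = 0.9090,
t_c = ln(2.602 × 0.9090) / (1.02 − 0.392) = ln(2.365) / 0.6280 = 0.8609/0.6280 = 1.371 d.
D_c = (k_1/k_r) L₀ e^(−k_1 t_c) = (0.392/1.02) × 15.9 × e^(−0.392×1.371) = 0.3843 × 15.9 × 0.5843 = 3.570 mg/L.
Minimum DO = C_s − D_c = 8.62 − 3.570 = 5.050 mg/L.

t_c ≈ 1.37 d; D_c ≈ 3.57 mg/L; min DO ≈ 5.05 mg/L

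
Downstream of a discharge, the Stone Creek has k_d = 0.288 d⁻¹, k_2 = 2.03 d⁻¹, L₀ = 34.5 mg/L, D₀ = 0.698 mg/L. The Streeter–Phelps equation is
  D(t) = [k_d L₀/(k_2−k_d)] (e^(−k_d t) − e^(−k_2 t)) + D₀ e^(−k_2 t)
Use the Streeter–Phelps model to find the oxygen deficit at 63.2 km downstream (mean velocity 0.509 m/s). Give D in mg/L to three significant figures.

Travel time t = x/v = 63.2 km / (0.509 m/s) = 63200 m / 0.509 m/s = 124200 s = 1.437 d.
k_d L₀/(k_2−k_d) = 0.288×34.5/(2.03−0.288) = 9.936/1.742 = 5.704 mg/L.
e^(−k_d t) = e^(−0.288×1.437) = 0.6611; e^(−k_2 t) = e^(−2.03×1.437) = 0.05408.
D = 5.704 × (0.6611 − 0.05408) + 0.698 × 0.05408 = 3.462 + 0.03775 = 3.500 mg/L.

D ≈ 3.50 mg/L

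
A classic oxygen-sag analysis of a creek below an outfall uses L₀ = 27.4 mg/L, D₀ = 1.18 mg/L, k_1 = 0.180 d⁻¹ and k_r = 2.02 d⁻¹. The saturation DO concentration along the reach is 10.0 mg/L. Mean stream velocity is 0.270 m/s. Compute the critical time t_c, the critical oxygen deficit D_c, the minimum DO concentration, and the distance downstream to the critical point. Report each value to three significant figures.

t_c ≈ 0.999 d; D_c ≈ 2.04 mg/L; min DO ≈ 7.96 mg/L; x_c ≈ 23.3 km

With k_r/k_1 = 11.22 and 1 − D₀(k_r−k_1)/(k_1 L₀) = 0.5598,
t_c = ln(11.22 × 0.5598) / (2.02 − 0.180) = ln(6.282) / 1.840 = 1.838/1.840 = 0.9987 d.
D_c = (k_1/k_r) L₀ e^(−k_1 t_c) = (0.180/2.02) × 27.4 × e^(−0.180×0.9987) = 0.08911 × 27.4 × 0.8355 = 2.040 mg/L.
Minimum DO = C_s − D_c = 10.0 − 2.040 = 7.960 mg/L.
x_c = v t_c = 0.270 m/s × 0.9987 d × 86400 s/d = 23300 m ≈ 23.3 km.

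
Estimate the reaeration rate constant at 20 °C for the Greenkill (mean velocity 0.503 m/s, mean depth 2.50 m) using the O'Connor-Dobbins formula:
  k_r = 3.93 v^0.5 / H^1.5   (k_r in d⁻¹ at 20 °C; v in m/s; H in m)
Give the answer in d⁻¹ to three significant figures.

k_r = 3.93 × 0.503^0.5 / 2.50^1.5 = 3.93 × 0.7092 / 3.953 = 0.7051 d⁻¹.

k_r ≈ 0.705 d⁻¹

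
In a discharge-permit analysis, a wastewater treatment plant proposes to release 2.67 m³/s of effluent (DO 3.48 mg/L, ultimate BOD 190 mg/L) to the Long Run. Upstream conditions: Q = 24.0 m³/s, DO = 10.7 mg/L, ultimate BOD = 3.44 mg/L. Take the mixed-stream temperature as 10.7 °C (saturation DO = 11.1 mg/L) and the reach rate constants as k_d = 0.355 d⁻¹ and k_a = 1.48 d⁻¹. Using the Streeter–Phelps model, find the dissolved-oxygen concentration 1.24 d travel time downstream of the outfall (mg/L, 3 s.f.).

Mixed DO = (24.0×10.7 + 2.67×3.48)/(24.0+2.67) = 266.1/26.67 = 9.977 mg/L.
Mixed L₀ = (24.0×3.44 + 2.67×190)/(26.67) = 589.9/26.67 = 22.12 mg/L.
Initial deficit D₀ = C_s − DO₀ = 11.1 − 9.977 = 1.123 mg/L.
D(1.24) = [0.355×22.12/(1.48−0.355)](e^(−0.355×1.24) − e^(−1.48×1.24)) + 1.123 e^(−1.48×1.24)
= 6.979 × (0.6439 − 0.1596) + 1.123 × 0.1596 = 3.559 mg/L.
DO = 11.1 − 3.559 = 7.541 mg/L.

DO ≈ 7.54 mg/L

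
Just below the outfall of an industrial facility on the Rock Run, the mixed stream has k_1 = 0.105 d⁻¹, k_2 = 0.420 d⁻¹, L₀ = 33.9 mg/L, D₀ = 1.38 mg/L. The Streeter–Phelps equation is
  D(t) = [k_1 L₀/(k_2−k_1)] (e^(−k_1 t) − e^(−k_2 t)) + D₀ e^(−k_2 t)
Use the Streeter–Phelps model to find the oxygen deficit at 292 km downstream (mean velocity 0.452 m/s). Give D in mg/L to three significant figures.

D ≈ 4.72 mg/L

Travel time t = x/v = 292 km / (0.452 m/s) = 292000 m / 0.452 m/s = 646000 s = 7.477 d.
k_1 L₀/(k_2−k_1) = 0.105×33.9/(0.420−0.105) = 3.559/0.3150 = 11.30 mg/L.
e^(−k_1 t) = e^(−0.105×7.477) = 0.4561; e^(−k_2 t) = e^(−0.420×7.477) = 0.04327.
D = 11.30 × (0.4561 − 0.04327) + 1.38 × 0.04327 = 4.665 + 0.05971 = 4.724 mg/L.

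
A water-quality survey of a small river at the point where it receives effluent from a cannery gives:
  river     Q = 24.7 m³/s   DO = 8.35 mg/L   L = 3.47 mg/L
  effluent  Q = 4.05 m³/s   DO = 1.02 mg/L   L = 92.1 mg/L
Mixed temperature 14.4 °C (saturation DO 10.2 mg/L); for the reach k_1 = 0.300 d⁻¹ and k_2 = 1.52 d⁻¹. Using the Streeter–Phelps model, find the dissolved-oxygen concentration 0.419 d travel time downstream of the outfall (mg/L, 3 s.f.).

DO ≈ 7.29 mg/L

Mixed DO = (24.7×8.35 + 4.05×1.02)/(24.7+4.05) = 210.4/28.75 = 7.317 mg/L.
Mixed L₀ = (24.7×3.47 + 4.05×92.1)/(28.75) = 458.7/28.75 = 15.96 mg/L.
Initial deficit D₀ = C_s − DO₀ = 10.2 − 7.317 = 2.883 mg/L.
D(0.419) = [0.300×15.96/(1.52−0.300)](e^(−0.300×0.419) − e^(−1.52×0.419)) + 2.883 e^(−1.52×0.419)
= 3.923 × (0.8819 − 0.5289) + 2.883 × 0.5289 = 2.909 mg/L.
DO = 10.2 − 2.909 = 7.291 mg/L.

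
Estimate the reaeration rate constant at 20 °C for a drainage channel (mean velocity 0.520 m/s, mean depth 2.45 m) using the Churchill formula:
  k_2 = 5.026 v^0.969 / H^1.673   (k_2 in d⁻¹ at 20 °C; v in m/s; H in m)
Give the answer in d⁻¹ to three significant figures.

k_2 = 5.026 × 0.520^0.969 / 2.45^1.673 = 5.026 × 0.5306 / 4.478 = 0.5956 d⁻¹.

k_2 ≈ 0.596 d⁻¹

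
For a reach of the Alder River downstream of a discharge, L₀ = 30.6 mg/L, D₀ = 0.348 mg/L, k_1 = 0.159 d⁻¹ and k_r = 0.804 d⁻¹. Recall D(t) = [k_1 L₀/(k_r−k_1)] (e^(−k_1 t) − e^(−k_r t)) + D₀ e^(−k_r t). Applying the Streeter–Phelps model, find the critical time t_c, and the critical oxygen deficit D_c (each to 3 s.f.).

t_c ≈ 2.44 d; D_c ≈ 4.11 mg/L

With k_r/k_1 = 5.057 and 1 − D₀(k_r−k_1)/(k_1 L₀) = 0.9539,
t_c = ln(5.057 × 0.9539) / (0.804 − 0.159) = ln(4.823) / 0.6450 = 1.573/0.6450 = 2.439 d.
D_c = (k_1/k_r) L₀ e^(−k_1 t_c) = (0.159/0.804) × 30.6 × e^(−0.159×2.439) = 0.1978 × 30.6 × 0.6785 = 4.106 mg/L.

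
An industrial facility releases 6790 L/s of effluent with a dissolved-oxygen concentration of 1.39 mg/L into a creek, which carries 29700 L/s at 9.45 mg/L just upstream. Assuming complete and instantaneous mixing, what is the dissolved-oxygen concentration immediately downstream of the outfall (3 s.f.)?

7.95 mg/L

Flow-weighted mixing: C = (Q_r C_r + Q_w C_w)/(Q_r + Q_w)
= (29700×9.45 + 6790×1.39)/(29700 + 6790) = 290100/36490 = 7.950 mg/L.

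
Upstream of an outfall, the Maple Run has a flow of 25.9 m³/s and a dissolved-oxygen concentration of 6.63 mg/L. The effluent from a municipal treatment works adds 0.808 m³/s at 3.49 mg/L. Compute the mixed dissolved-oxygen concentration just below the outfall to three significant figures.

6.54 mg/L

Flow-weighted mixing: C = (Q_r C_r + Q_w C_w)/(Q_r + Q_w)
= (25.9×6.63 + 0.808×3.49)/(25.9 + 0.808) = 174.5/26.71 = 6.535 mg/L.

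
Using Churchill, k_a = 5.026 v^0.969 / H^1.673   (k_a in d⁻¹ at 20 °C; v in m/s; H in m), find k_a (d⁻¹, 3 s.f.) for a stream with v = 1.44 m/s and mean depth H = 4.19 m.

k_a ≈ 0.651 d⁻¹

k_a = 5.026 × 1.44^0.969 / 4.19^1.673 = 5.026 × 1.424 / 10.99 = 0.6512 d⁻¹.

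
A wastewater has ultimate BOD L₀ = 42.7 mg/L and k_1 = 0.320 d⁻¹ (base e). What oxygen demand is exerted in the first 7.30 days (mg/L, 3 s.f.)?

y ≈ 38.6 mg/L

y_t = L₀(1 − e^(−k_1 t)) = 42.7 × (1 − e^(−0.320×7.30))
= 42.7 × (1 − 0.09671) = 42.7 × 0.9033 = 38.57 mg/L.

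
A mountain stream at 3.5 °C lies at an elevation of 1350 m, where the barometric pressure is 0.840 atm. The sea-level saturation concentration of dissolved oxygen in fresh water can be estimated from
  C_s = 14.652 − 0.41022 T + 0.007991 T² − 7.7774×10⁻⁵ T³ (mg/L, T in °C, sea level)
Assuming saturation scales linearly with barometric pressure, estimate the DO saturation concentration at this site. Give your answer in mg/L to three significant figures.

C_s ≈ 11.2 mg/L

At sea level: C_s = 14.652 − 0.41022×3.5 + 0.007991×3.5² − 7.7774×10⁻⁵×3.5³ = 13.31 mg/L.
Pressure correction: C_s' = 13.31 × 0.840 = 11.18 mg/L.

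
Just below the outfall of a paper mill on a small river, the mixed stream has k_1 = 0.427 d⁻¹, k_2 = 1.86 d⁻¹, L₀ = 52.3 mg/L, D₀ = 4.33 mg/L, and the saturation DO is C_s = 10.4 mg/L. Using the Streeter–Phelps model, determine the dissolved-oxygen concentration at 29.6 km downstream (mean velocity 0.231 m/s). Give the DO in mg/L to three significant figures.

DO ≈ 2.84 mg/L

Travel time t = x/v = 29.6 km / (0.231 m/s) = 29600 m / 0.231 m/s = 128100 s = 1.483 d.
k_1 L₀/(k_2−k_1) = 0.427×52.3/(1.86−0.427) = 22.33/1.433 = 15.58 mg/L.
e^(−k_1 t) = e^(−0.427×1.483) = 0.5308; e^(−k_2 t) = e^(−1.86×1.483) = 0.06338.
D = 15.58 × (0.5308 − 0.06338) + 4.33 × 0.06338 = 7.285 + 0.2745 = 7.560 mg/L.
DO = C_s − D = 10.4 − 7.560 = 2.840 mg/L.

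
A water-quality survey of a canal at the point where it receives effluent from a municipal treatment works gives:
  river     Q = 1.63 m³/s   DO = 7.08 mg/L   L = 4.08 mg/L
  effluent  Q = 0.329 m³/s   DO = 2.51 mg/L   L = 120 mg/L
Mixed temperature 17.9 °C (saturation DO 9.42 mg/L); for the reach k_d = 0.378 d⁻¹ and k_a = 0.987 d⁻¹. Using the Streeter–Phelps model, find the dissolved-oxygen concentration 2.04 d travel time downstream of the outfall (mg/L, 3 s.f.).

Mixed DO = (1.63×7.08 + 0.329×2.51)/(1.63+0.329) = 12.37/1.959 = 6.313 mg/L.
Mixed L₀ = (1.63×4.08 + 0.329×120)/(1.959) = 46.13/1.959 = 23.55 mg/L.
Initial deficit D₀ = C_s − DO₀ = 9.42 − 6.313 = 3.107 mg/L.
D(2.04) = [0.378×23.55/(0.987−0.378)](e^(−0.378×2.04) − e^(−0.987×2.04)) + 3.107 e^(−0.987×2.04)
= 14.62 × (0.4625 − 0.1335) + 3.107 × 0.1335 = 5.223 mg/L.
DO = 9.42 − 5.223 = 4.197 mg/L.

DO ≈ 4.20 mg/L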